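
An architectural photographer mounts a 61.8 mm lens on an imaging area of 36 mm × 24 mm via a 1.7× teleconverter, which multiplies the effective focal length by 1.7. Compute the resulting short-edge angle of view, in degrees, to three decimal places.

13.032°

Effective focal length f = 61.8 × 1.7 = 105.06 mm.
α = 2·arctan(24 / (2 × 105.06)) = 2·arctan(0.11422) ≈ 13.0322°.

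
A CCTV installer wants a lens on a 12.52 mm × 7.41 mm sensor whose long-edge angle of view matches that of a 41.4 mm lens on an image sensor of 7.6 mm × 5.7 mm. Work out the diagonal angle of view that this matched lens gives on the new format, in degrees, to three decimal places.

12.176°

Equal long-edge AOV ⇒ f₂ = f₁ · 12.52/7.6 = 41.4 × 1.64737 ≈ 68.2011 mm.
Sensor diagonal = √(12.52² + 7.41²) = √211.6585 ≈ 14.5485 mm.
Diagonal AOV on the new format = 2·arctan(14.5485 / (2 × 68.2011)) = 2·arctan(0.10666) ≈ 12.1762°.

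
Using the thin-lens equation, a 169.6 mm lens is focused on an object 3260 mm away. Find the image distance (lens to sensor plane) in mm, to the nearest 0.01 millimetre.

178.91 mm

1/dᵢ = 1/f − 1/dₒ = 1/169.6 − 1/3260 = 0.0055895 mm⁻¹.
dᵢ = 1/0.0055895 ≈ 178.9076 mm.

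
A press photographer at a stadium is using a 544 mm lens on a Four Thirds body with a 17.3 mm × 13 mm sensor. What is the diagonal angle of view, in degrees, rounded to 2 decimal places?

2.28°

Sensor diagonal = √(17.3² + 13²) = √468.2900 ≈ 21.6400 mm.
Angle of view α = 2·arctan(d/2f) with d = 21.6400 mm and f = 544 mm.
d/2f = 0.01989; arctan(0.01989) ≈ 1.1394°, so α ≈ 2.2789°.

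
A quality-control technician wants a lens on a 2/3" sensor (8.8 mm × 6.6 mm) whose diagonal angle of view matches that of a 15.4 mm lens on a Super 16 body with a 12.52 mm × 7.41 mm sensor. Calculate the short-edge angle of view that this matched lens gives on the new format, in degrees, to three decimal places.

31.647°

Sensor diagonal = √(12.52² + 7.41²) = √211.6585 ≈ 14.5485 mm.
Sensor diagonal = √(8.8² + 6.6²) = √121.0000 ≈ 11.0000 mm.
Equal diagonal AOV ⇒ f₂ = f₁ · 11.0000/14.5485 = 15.4 × 0.75609 ≈ 11.6438 mm.
Short-edge AOV on the new format = 2·arctan(6.6 / (2 × 11.6438)) = 2·arctan(0.28341) ≈ 31.6467°.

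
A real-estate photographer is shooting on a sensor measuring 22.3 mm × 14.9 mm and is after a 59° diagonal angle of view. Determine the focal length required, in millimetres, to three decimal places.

Sensor diagonal = √(22.3² + 14.9²) = √719.3000 ≈ 26.8198 mm.
From α = 2·arctan(d/2f) we get f = d / (2·tan(α/2)).
With d = 26.8198 mm and α/2 = 29.5°, tan(α/2) ≈ 0.56577, so f ≈ 26.8198 / 1.13155 ≈ 23.7019 mm.

23.702 mm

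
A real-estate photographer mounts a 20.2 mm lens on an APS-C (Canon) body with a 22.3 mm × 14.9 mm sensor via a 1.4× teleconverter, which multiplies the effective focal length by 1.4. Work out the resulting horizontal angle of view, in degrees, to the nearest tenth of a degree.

Effective focal length f = 20.2 × 1.4 = 28.28 mm.
α = 2·arctan(22.3 / (2 × 28.28)) = 2·arctan(0.39427) ≈ 43.0358°.

43.0°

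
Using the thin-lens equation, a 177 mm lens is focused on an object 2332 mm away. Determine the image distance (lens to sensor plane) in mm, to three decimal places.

1/dᵢ = 1/f − 1/dₒ = 1/177 − 1/2332 = 0.0052209 mm⁻¹.
dᵢ = 1/0.0052209 ≈ 191.5378 mm.

191.538 mm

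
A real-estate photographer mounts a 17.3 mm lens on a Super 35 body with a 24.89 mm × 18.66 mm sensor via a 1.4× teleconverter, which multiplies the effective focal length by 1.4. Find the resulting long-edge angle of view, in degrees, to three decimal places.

Effective focal length f = 17.3 × 1.4 = 24.22 mm.
α = 2·arctan(24.89 / (2 × 24.22)) = 2·arctan(0.51383) ≈ 54.3911°.

54.391°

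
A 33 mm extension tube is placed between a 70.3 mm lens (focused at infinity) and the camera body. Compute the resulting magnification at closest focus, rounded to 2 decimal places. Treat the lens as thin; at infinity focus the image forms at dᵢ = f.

The tube moves the image plane from f to f + e, so dᵢ = 70.3 + 33 = 103.3 mm. Focus is achieved when 1/f = 1/dₒ + 1/dᵢ, giving dₒ = 1/(1/f − 1/(f+e)).
Magnification m = dᵢ/dₒ = (f+e)·(1/f − 1/(f+e)) = e/f = 33/70.3 ≈ 0.4694.

0.47×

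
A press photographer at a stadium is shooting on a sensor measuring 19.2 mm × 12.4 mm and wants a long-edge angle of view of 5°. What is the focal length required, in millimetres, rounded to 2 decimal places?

219.88 mm

From α = 2·arctan(w/2f) we get f = w / (2·tan(α/2)).
With w = 19.2 mm and α/2 = 2.5°, tan(α/2) ≈ 0.04366, so f ≈ 19.2 / 0.08732 ≈ 219.8761 mm.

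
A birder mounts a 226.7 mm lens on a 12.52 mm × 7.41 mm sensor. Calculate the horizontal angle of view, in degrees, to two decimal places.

3.16°

Angle of view α = 2·arctan(w/2f) with w = 12.52 mm and f = 226.7 mm.
w/2f = 0.02761; arctan(0.02761) ≈ 1.5817°, so α ≈ 3.1635°.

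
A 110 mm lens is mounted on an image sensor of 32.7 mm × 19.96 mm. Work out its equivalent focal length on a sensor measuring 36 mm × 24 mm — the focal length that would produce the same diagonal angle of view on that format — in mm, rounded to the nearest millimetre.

Sensor diagonal = √(32.7² + 19.96²) = √1467.6916 ≈ 38.3105 mm.
Sensor diagonal = √(36² + 24²) = √1872.0000 ≈ 43.2666 mm.
Equal angle of view means equal diagonal/f ratio, so f₂ = f₁ · (diagonal₂/diagonal₁) = 110 × 43.2666/38.3105.
f₂ = 110 × 1.12937 ≈ 124.230 mm.

124 mm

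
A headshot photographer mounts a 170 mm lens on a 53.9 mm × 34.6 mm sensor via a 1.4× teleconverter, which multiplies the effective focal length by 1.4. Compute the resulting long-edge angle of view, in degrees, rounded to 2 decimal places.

12.92°

Effective focal length f = 170 × 1.4 = 238 mm.
α = 2·arctan(53.9 / (2 × 238)) = 2·arctan(0.11324) ≈ 12.9208°.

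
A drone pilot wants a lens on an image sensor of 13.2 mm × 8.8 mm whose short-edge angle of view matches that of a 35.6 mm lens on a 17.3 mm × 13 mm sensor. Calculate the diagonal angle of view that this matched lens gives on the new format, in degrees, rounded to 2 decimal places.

36.44°

Equal short-edge AOV ⇒ f₂ = f₁ · 8.8/13 = 35.6 × 0.67692 ≈ 24.0985 mm.
Sensor diagonal = √(13.2² + 8.8²) = √251.6800 ≈ 15.8644 mm.
Diagonal AOV on the new format = 2·arctan(15.8644 / (2 × 24.0985)) = 2·arctan(0.32916) ≈ 36.4388°.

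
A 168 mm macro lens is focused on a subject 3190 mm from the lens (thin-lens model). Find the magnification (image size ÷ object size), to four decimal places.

0.0556×

Thin lens: 1/f = 1/dₒ + 1/dᵢ → 1/dᵢ = 1/168 − 1/3190 = 0.0056389 mm⁻¹, so dᵢ ≈ 177.3395 mm.
Magnification m = dᵢ/dₒ = 177.3395/3190 ≈ 0.05559.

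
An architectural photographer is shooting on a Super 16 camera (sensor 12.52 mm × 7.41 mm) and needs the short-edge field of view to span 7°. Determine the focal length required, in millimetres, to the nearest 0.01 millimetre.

60.58 mm

From α = 2·arctan(h/2f) we get f = h / (2·tan(α/2)).
With h = 7.41 mm and α/2 = 3.5°, tan(α/2) ≈ 0.06116, so f ≈ 7.41 / 0.12233 ≈ 60.5762 mm.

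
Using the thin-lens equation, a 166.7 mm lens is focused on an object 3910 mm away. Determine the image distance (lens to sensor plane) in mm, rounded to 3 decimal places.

174.124 mm

1/dᵢ = 1/f − 1/dₒ = 1/166.7 − 1/3910 = 0.0057430 mm⁻¹.
dᵢ = 1/0.0057430 ≈ 174.1236 mm.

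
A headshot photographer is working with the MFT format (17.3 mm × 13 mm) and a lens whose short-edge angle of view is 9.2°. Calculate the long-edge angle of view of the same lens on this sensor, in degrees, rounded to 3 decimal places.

From the short-edge AOV: f = 13 / (2·tan(4.6°)) = 13 / 0.16092 ≈ 80.7874 mm.
Long-edge AOV = 2·arctan(17.3 / (2 × 80.7874)) = 2·arctan(0.10707) ≈ 12.2229°.

12.223°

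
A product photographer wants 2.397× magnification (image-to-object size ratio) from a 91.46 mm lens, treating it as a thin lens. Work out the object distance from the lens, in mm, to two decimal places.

129.62 mm

With m = dᵢ/dₒ and 1/f = 1/dₒ + 1/dᵢ, substituting dᵢ = m·dₒ gives 1/f = (1 + 1/m)/dₒ, hence dₒ = f·(1 + 1/m).
dₒ = 91.46 × (1 + 1/2.397) = 91.46 × 1.41719 ≈ 129.616 mm.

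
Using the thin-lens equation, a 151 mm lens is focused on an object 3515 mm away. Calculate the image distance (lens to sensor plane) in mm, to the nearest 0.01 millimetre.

1/dᵢ = 1/f − 1/dₒ = 1/151 − 1/3515 = 0.0063380 mm⁻¹.
dᵢ = 1/0.0063380 ≈ 157.7779 mm.

157.78 mm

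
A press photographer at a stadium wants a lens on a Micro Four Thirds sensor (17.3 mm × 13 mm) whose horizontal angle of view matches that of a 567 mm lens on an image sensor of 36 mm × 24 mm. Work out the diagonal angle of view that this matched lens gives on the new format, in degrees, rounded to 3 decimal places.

4.548°

Equal horizontal AOV ⇒ f₂ = f₁ · 17.3/36 = 567 × 0.48056 ≈ 272.4750 mm.
Sensor diagonal = √(17.3² + 13²) = √468.2900 ≈ 21.6400 mm.
Diagonal AOV on the new format = 2·arctan(21.6400 / (2 × 272.4750)) = 2·arctan(0.03971) ≈ 4.5481°.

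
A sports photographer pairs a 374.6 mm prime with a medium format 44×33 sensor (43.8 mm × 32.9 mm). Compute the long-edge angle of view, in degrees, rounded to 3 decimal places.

Angle of view α = 2·arctan(w/2f) with w = 43.8 mm and f = 374.6 mm.
w/2f = 0.05846; arctan(0.05846) ≈ 3.3458°, so α ≈ 6.6917°.

6.692°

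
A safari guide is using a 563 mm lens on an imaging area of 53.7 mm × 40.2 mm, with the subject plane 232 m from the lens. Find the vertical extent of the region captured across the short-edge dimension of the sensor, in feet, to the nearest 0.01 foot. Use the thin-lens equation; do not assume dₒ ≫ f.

54.22 ft

dₒ: 232 m = 232000 mm.
Similar triangles through the lens centre give W/dₒ = h/dᵢ; with 1/f = 1/dₒ + 1/dᵢ this gives W = h·(dₒ − f)/f.
W = 40.2 mm × (232000 − 563) / 563 = 40.2 × 411.0782 ≈ 16525.342 mm = 16525.342/304.8 ft = 54.217 ft.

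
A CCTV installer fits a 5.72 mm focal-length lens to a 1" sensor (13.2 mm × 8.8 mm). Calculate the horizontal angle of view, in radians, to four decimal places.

1.7134 rad

Angle of view α = 2·arctan(w/2f) with w = 13.2 mm and f = 5.72 mm.
w/2f = 1.15385; arctan(1.15385) ≈ 0.8567 rad, so α ≈ 1.7134 rad.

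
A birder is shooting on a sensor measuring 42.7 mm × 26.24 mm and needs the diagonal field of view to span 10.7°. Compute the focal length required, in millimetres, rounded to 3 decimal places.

Sensor diagonal = √(42.7² + 26.24²) = √2511.8276 ≈ 50.1181 mm.
From α = 2·arctan(d/2f) we get f = d / (2·tan(α/2)).
With d = 50.1181 mm and α/2 = 5.35°, tan(α/2) ≈ 0.09365, so f ≈ 50.1181 / 0.18729 ≈ 267.5895 mm.

267.589 mm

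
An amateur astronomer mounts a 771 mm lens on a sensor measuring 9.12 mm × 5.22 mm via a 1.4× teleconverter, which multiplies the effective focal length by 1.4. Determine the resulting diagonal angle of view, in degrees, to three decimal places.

0.558°

Effective focal length f = 771 × 1.4 = 1079.4 mm.
Sensor diagonal = √(9.12² + 5.22²) = √110.4228 ≈ 10.5082 mm.
α = 2·arctan(10.508 / (2 × 1079.4)) = 2·arctan(0.00487) ≈ 0.5578°.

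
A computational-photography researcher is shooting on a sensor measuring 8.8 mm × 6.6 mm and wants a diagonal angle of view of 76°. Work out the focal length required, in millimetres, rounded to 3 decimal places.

Sensor diagonal = √(8.8² + 6.6²) = √121.0000 ≈ 11.0000 mm.
From α = 2·arctan(d/2f) we get f = d / (2·tan(α/2)).
With d = 11.0000 mm and α/2 = 38°, tan(α/2) ≈ 0.78129, so f ≈ 11.0000 / 1.56257 ≈ 7.0397 mm.

7.040 mm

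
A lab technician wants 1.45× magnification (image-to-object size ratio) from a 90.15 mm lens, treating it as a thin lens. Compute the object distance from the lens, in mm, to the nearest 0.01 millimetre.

152.32 mm

With m = dᵢ/dₒ and 1/f = 1/dₒ + 1/dᵢ, substituting dᵢ = m·dₒ gives 1/f = (1 + 1/m)/dₒ, hence dₒ = f·(1 + 1/m).
dₒ = 90.15 × (1 + 1/1.45) = 90.15 × 1.68966 ≈ 152.322 mm.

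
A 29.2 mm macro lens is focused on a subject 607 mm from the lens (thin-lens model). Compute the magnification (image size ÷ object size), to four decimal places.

0.0505×

Thin lens: 1/f = 1/dₒ + 1/dᵢ → 1/dᵢ = 1/29.2 − 1/607 = 0.0325991 mm⁻¹, so dᵢ ≈ 30.6757 mm.
Magnification m = dᵢ/dₒ = 30.6757/607 ≈ 0.05054.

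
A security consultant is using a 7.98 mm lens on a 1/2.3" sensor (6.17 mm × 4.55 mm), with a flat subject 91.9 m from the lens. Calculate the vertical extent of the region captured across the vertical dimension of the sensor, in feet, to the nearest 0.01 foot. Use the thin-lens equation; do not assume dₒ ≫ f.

171.90 ft

dₒ: 91.9 m = 91900 mm.
Similar triangles through the lens centre give W/dₒ = h/dᵢ; with 1/f = 1/dₒ + 1/dᵢ this gives W = h·(dₒ − f)/f.
W = 4.55 mm × (91900 − 7.98) / 7.98 = 4.55 × 11515.2907 ≈ 52394.573 mm = 52394.573/304.8 ft = 171.898 ft.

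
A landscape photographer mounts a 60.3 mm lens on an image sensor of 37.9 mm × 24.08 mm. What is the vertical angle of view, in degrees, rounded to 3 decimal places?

Angle of view α = 2·arctan(h/2f) with h = 24.08 mm and f = 60.3 mm.
h/2f = 0.19967; arctan(0.19967) ≈ 11.2917°, so α ≈ 22.5833°.

22.583°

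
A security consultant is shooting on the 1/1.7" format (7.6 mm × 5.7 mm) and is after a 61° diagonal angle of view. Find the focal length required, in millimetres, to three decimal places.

8.064 mm

Sensor diagonal = √(7.6² + 5.7²) = √90.2500 ≈ 9.5000 mm.
From α = 2·arctan(d/2f) we get f = d / (2·tan(α/2)).
With d = 9.5000 mm and α/2 = 30.5°, tan(α/2) ≈ 0.58905, so f ≈ 9.5000 / 1.17809 ≈ 8.0639 mm.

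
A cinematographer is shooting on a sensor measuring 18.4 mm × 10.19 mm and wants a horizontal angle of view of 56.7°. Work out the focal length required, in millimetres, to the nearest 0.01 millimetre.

From α = 2·arctan(w/2f) we get f = w / (2·tan(α/2)).
With w = 18.4 mm and α/2 = 28.35°, tan(α/2) ≈ 0.53957, so f ≈ 18.4 / 1.07914 ≈ 17.0506 mm.

17.05 mm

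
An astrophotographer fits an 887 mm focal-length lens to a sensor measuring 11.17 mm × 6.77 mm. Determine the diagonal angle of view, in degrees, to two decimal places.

Sensor diagonal = √(11.17² + 6.77²) = √170.6018 ≈ 13.0615 mm.
Angle of view α = 2·arctan(d/2f) with d = 13.0615 mm and f = 887 mm.
d/2f = 0.00736; arctan(0.00736) ≈ 0.4218°, so α ≈ 0.8437°.

0.84°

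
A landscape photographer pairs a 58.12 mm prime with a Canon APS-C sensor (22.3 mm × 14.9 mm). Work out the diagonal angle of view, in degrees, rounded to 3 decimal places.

Sensor diagonal = √(22.3² + 14.9²) = √719.3000 ≈ 26.8198 mm.
Angle of view α = 2·arctan(d/2f) with d = 26.8198 mm and f = 58.12 mm.
d/2f = 0.23073; arctan(0.23073) ≈ 12.9923°, so α ≈ 25.9847°.

25.985°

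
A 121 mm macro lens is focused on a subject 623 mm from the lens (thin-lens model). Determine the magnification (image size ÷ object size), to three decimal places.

Thin lens: 1/f = 1/dₒ + 1/dᵢ → 1/dᵢ = 1/121 − 1/623 = 0.0066593 mm⁻¹, so dᵢ ≈ 150.1653 mm.
Magnification m = dᵢ/dₒ = 150.1653/623 ≈ 0.24104.

0.241×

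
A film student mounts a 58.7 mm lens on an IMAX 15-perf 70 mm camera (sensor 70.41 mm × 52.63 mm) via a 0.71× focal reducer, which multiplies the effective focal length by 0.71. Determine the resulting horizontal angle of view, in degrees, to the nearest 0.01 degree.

80.38°

Effective focal length f = 58.7 × 0.71 = 41.677 mm.
α = 2·arctan(70.41 / (2 × 41.677)) = 2·arctan(0.84471) ≈ 80.3763°.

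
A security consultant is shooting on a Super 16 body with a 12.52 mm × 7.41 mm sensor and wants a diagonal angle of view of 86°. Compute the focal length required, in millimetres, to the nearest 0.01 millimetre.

7.80 mm

Sensor diagonal = √(12.52² + 7.41²) = √211.6585 ≈ 14.5485 mm.
From α = 2·arctan(d/2f) we get f = d / (2·tan(α/2)).
With d = 14.5485 mm and α/2 = 43°, tan(α/2) ≈ 0.93252, so f ≈ 14.5485 / 1.86503 ≈ 7.8007 mm.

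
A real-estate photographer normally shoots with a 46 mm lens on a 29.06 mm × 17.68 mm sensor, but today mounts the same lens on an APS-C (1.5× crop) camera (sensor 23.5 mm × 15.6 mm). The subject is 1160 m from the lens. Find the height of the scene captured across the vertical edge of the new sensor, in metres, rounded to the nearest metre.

The focal length stays 46 mm; the relevant sensor dimension is now h = 15.6 mm. Object distance dₒ = 1160 m = 1.16e+06 mm.
Thin-lens field height W = h·(dₒ − f)/f = 15.6 × (1.16e+06 − 46)/46 ≈ 393375.704 mm = 393.376 m.

393 m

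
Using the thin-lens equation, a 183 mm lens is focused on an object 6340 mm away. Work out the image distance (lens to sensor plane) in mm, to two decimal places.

1/dᵢ = 1/f − 1/dₒ = 1/183 − 1/6340 = 0.0053068 mm⁻¹.
dᵢ = 1/0.0053068 ≈ 188.4392 mm.

188.44 mm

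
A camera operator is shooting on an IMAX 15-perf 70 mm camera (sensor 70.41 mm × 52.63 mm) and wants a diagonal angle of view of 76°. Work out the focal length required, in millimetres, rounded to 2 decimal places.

56.26 mm

Sensor diagonal = √(70.41² + 52.63²) = √7727.4850 ≈ 87.9061 mm.
From α = 2·arctan(d/2f) we get f = d / (2·tan(α/2)).
With d = 87.9061 mm and α/2 = 38°, tan(α/2) ≈ 0.78129, so f ≈ 87.9061 / 1.56257 ≈ 56.2573 mm.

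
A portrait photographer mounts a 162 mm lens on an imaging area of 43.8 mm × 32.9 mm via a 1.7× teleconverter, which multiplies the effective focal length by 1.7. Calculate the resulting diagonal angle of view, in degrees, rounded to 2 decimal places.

Effective focal length f = 162 × 1.7 = 275.4 mm.
Sensor diagonal = √(43.8² + 32.9²) = √3000.8500 ≈ 54.7800 mm.
α = 2·arctan(54.780 / (2 × 275.4)) = 2·arctan(0.09946) ≈ 11.3594°.

11.36°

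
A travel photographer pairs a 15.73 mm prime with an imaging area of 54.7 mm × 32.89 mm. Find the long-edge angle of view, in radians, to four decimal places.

2.0977 rad

Angle of view α = 2·arctan(w/2f) with w = 54.7 mm and f = 15.73 mm.
w/2f = 1.73872; arctan(1.73872) ≈ 1.0489 rad, so α ≈ 2.0977 rad.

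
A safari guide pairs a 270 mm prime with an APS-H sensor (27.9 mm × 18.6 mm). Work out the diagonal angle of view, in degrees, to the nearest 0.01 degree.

Sensor diagonal = √(27.9² + 18.6²) = √1124.3700 ≈ 33.5316 mm.
Angle of view α = 2·arctan(d/2f) with d = 33.5316 mm and f = 270 mm.
d/2f = 0.06210; arctan(0.06210) ≈ 3.5533°, so α ≈ 7.1065°.

7.11°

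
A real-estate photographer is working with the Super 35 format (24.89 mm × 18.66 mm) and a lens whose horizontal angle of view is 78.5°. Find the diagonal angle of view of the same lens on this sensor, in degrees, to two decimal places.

From the horizontal AOV: f = 24.89 / (2·tan(39.25°)) = 24.89 / 1.63407 ≈ 15.2319 mm.
Sensor diagonal = √(24.89² + 18.66²) = √967.7077 ≈ 31.1080 mm.
Diagonal AOV = 2·arctan(31.1080 / (2 × 15.2319)) = 2·arctan(1.02115) ≈ 91.1988°.

91.20°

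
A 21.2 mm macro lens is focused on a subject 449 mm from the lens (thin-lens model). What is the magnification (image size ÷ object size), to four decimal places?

0.0496×

Thin lens: 1/f = 1/dₒ + 1/dᵢ → 1/dᵢ = 1/21.2 − 1/449 = 0.0449426 mm⁻¹, so dᵢ ≈ 22.2506 mm.
Magnification m = dᵢ/dₒ = 22.2506/449 ≈ 0.04956.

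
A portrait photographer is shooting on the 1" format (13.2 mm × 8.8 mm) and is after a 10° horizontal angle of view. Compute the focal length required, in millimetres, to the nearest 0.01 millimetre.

From α = 2·arctan(w/2f) we get f = w / (2·tan(α/2)).
With w = 13.2 mm and α/2 = 5°, tan(α/2) ≈ 0.08749, so f ≈ 13.2 / 0.17498 ≈ 75.4383 mm.

75.44 mm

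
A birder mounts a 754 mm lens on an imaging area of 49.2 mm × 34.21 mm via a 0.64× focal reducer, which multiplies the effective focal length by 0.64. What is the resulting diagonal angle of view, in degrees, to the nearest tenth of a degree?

7.1°

Effective focal length f = 754 × 0.64 = 482.56 mm.
Sensor diagonal = √(49.2² + 34.21²) = √3590.9641 ≈ 59.9247 mm.
α = 2·arctan(59.925 / (2 × 482.56)) = 2·arctan(0.06209) ≈ 7.1059°.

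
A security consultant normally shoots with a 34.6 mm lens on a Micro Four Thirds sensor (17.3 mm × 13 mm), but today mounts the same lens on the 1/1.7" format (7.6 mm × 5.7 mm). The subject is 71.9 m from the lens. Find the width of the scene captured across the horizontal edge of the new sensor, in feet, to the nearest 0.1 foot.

The focal length stays 34.6 mm; the relevant sensor dimension is now w = 7.6 mm. Object distance dₒ = 71.9 m = 71900 mm.
Thin-lens field width W = w·(dₒ − f)/f = 7.6 × (71900 − 34.6)/34.6 ≈ 15785.464 mm = 15785.464/304.8 ft = 51.7896 ft.

51.8 ft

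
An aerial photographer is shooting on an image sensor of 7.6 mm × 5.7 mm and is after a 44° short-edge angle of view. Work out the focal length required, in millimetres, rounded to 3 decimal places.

From α = 2·arctan(h/2f) we get f = h / (2·tan(α/2)).
With h = 5.7 mm and α/2 = 22°, tan(α/2) ≈ 0.40403, so f ≈ 5.7 / 0.80805 ≈ 7.0540 mm.

7.054 mm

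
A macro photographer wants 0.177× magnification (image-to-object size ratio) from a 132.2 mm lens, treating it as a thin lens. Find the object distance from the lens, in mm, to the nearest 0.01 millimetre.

879.09 mm

With m = dᵢ/dₒ and 1/f = 1/dₒ + 1/dᵢ, substituting dᵢ = m·dₒ gives 1/f = (1 + 1/m)/dₒ, hence dₒ = f·(1 + 1/m).
dₒ = 132.2 × (1 + 1/0.177) = 132.2 × 6.64972 ≈ 879.093 mm.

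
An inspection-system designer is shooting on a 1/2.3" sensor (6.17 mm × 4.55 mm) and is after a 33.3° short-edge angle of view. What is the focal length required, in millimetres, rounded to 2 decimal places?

From α = 2·arctan(h/2f) we get f = h / (2·tan(α/2)).
With h = 4.55 mm and α/2 = 16.65°, tan(α/2) ≈ 0.29906, so f ≈ 4.55 / 0.59813 ≈ 7.6071 mm.

7.61 mm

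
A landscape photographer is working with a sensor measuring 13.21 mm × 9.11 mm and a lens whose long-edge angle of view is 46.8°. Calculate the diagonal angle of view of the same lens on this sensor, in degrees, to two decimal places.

From the long-edge AOV: f = 13.21 / (2·tan(23.4°)) = 13.21 / 0.86548 ≈ 15.2633 mm.
Sensor diagonal = √(13.21² + 9.11²) = √257.4962 ≈ 16.0467 mm.
Diagonal AOV = 2·arctan(16.0467 / (2 × 15.2633)) = 2·arctan(0.52566) ≈ 55.4586°.

55.46°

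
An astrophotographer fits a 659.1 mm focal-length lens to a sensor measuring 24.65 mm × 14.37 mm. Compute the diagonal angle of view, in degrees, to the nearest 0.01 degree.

Sensor diagonal = √(24.65² + 14.37²) = √814.1194 ≈ 28.5328 mm.
Angle of view α = 2·arctan(d/2f) with d = 28.5328 mm and f = 659.1 mm.
d/2f = 0.02165; arctan(0.02165) ≈ 1.2400°, so α ≈ 2.4800°.

2.48°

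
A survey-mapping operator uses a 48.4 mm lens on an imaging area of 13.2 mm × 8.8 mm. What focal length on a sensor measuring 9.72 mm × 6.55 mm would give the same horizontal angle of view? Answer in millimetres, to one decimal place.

35.6 mm

Equal angle of view means equal width/f ratio, so f₂ = f₁ · (width₂/width₁) = 48.4 × 9.72/13.2.
f₂ = 48.4 × 0.73636 ≈ 35.640 mm.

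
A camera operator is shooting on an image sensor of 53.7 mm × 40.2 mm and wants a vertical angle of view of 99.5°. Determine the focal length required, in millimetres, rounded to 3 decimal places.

17.016 mm

From α = 2·arctan(h/2f) we get f = h / (2·tan(α/2)).
With h = 40.2 mm and α/2 = 49.75°, tan(α/2) ≈ 1.18125, so f ≈ 40.2 / 2.36250 ≈ 17.0159 mm.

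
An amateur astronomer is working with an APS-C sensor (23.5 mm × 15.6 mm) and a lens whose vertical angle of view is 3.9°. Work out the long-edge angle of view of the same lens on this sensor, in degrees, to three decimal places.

5.872°

From the vertical AOV: f = 15.6 / (2·tan(1.95°)) = 15.6 / 0.06809 ≈ 229.0946 mm.
Long-edge AOV = 2·arctan(23.5 / (2 × 229.0946)) = 2·arctan(0.05129) ≈ 5.8721°.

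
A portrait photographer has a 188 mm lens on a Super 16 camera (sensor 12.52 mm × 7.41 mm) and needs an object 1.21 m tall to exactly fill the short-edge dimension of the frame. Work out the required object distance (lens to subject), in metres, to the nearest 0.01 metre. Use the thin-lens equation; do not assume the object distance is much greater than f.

30.89 m

W: 1.21 m = 1210 mm.
Magnification m = h/W = dᵢ/dₒ; combined with 1/f = 1/dₒ + 1/dᵢ this gives dₒ = f·(1 + W/h).
dₒ = 188 mm × (1 + 1210/7.41) = 188 × 164.2928 ≈ 30887.055 mm = 30.8871 m.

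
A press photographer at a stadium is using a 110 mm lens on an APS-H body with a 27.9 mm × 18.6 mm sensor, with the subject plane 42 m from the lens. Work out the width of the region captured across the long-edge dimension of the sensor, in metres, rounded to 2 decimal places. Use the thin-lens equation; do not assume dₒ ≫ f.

dₒ: 42 m = 42000 mm.
Similar triangles through the lens centre give W/dₒ = w/dᵢ; with 1/f = 1/dₒ + 1/dᵢ this gives W = w·(dₒ − f)/f.
W = 27.9 mm × (42000 − 110) / 110 = 27.9 × 380.8182 ≈ 10624.827 mm = 10.6248 m.

10.62 m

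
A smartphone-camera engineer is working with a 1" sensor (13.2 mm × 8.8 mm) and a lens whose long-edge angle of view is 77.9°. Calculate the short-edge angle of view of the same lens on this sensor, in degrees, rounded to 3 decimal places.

From the long-edge AOV: f = 13.2 / (2·tan(38.95°)) = 13.2 / 1.61668 ≈ 8.1649 mm.
Short-edge AOV = 2·arctan(8.8 / (2 × 8.1649)) = 2·arctan(0.53889) ≈ 56.6399°.

56.640°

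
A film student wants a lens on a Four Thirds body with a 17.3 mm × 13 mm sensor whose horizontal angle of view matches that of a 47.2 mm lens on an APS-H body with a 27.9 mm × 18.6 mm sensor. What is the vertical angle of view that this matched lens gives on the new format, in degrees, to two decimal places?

25.04°

Equal horizontal AOV ⇒ f₂ = f₁ · 17.3/27.9 = 47.2 × 0.62007 ≈ 29.2674 mm.
Vertical AOV on the new format = 2·arctan(13 / (2 × 29.2674)) = 2·arctan(0.22209) ≈ 25.0432°.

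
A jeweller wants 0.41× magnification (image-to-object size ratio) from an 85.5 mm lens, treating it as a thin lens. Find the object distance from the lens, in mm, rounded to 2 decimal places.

294.04 mm

With m = dᵢ/dₒ and 1/f = 1/dₒ + 1/dᵢ, substituting dᵢ = m·dₒ gives 1/f = (1 + 1/m)/dₒ, hence dₒ = f·(1 + 1/m).
dₒ = 85.5 × (1 + 1/0.41) = 85.5 × 3.43902 ≈ 294.037 mm.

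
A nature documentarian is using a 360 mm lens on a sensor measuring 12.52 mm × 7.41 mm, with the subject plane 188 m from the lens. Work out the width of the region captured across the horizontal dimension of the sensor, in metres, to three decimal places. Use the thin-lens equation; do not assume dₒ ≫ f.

dₒ: 188 m = 188000 mm.
Similar triangles through the lens centre give W/dₒ = w/dᵢ; with 1/f = 1/dₒ + 1/dᵢ this gives W = w·(dₒ − f)/f.
W = 12.52 mm × (188000 − 360) / 360 = 12.52 × 521.2222 ≈ 6525.702 mm = 6.5257 m.

6.526 m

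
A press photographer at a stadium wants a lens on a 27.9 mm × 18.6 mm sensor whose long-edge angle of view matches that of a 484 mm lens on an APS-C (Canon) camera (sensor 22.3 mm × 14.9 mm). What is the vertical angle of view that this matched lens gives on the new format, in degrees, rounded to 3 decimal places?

Equal long-edge AOV ⇒ f₂ = f₁ · 27.9/22.3 = 484 × 1.25112 ≈ 605.5426 mm.
Vertical AOV on the new format = 2·arctan(18.6 / (2 × 605.5426)) = 2·arctan(0.01536) ≈ 1.7598°.

1.760°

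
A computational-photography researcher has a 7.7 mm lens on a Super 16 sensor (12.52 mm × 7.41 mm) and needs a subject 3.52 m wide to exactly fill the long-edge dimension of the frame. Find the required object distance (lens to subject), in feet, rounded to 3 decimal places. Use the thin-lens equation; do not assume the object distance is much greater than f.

W: 3.52 m = 3520 mm.
Magnification m = w/W = dᵢ/dₒ; combined with 1/f = 1/dₒ + 1/dᵢ this gives dₒ = f·(1 + W/w).
dₒ = 7.7 mm × (1 + 3520/12.52) = 7.7 × 282.1502 ≈ 2172.556 mm = 2172.556/304.8 ft = 7.12781 ft.

7.128 ft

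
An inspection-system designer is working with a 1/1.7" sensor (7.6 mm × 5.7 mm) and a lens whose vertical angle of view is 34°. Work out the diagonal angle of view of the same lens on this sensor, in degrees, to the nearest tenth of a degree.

From the vertical AOV: f = 5.7 / (2·tan(17°)) = 5.7 / 0.61146 ≈ 9.3219 mm.
Sensor diagonal = √(7.6² + 5.7²) = √90.2500 ≈ 9.5000 mm.
Diagonal AOV = 2·arctan(9.5000 / (2 × 9.3219)) = 2·arctan(0.50955) ≈ 54.0023°.

54.0°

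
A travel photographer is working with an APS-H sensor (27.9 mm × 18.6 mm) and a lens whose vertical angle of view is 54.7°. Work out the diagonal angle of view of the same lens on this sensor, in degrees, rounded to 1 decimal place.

From the vertical AOV: f = 18.6 / (2·tan(27.35°)) = 18.6 / 1.03449 ≈ 17.9799 mm.
Sensor diagonal = √(27.9² + 18.6²) = √1124.3700 ≈ 33.5316 mm.
Diagonal AOV = 2·arctan(33.5316 / (2 × 17.9799)) = 2·arctan(0.93248) ≈ 85.9975°.

86.0°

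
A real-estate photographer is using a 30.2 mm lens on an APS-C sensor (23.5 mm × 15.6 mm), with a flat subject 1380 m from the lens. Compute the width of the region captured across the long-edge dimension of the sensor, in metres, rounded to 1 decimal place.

dₒ: 1380 m = 1.38e+06 mm.
Similar triangles through the lens centre give W/dₒ = w/dᵢ; with 1/f = 1/dₒ + 1/dᵢ this gives W = w·(dₒ − f)/f.
W = 23.5 mm × (1.38e+06 − 30.2) / 30.2 = 23.5 × 45694.3642 ≈ 1073817.560 mm = 1073.82 m.

1073.8 m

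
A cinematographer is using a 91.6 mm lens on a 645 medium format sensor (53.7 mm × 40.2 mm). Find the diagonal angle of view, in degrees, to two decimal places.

Sensor diagonal = √(53.7² + 40.2²) = √4499.7300 ≈ 67.0800 mm.
Angle of view α = 2·arctan(d/2f) with d = 67.0800 mm and f = 91.6 mm.
d/2f = 0.36616; arctan(0.36616) ≈ 20.1106°, so α ≈ 40.2212°.

40.22°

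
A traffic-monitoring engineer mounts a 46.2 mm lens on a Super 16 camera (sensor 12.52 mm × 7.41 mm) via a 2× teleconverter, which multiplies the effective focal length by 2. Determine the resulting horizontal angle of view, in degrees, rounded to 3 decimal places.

Effective focal length f = 46.2 × 2 = 92.4 mm.
α = 2·arctan(12.52 / (2 × 92.4)) = 2·arctan(0.06775) ≈ 7.7516°.

7.752°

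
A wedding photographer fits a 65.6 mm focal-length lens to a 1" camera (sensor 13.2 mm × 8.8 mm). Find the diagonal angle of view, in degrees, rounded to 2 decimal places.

13.79°

Sensor diagonal = √(13.2² + 8.8²) = √251.6800 ≈ 15.8644 mm.
Angle of view α = 2·arctan(d/2f) with d = 15.8644 mm and f = 65.6 mm.
d/2f = 0.12092; arctan(0.12092) ≈ 6.8946°, so α ≈ 13.7892°.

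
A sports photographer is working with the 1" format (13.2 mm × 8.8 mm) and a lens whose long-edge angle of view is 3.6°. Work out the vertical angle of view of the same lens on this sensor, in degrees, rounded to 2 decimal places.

From the long-edge AOV: f = 13.2 / (2·tan(1.8°)) = 13.2 / 0.06285 ≈ 210.0154 mm.
Vertical AOV = 2·arctan(8.8 / (2 × 210.0154)) = 2·arctan(0.02095) ≈ 2.4004°.

2.40°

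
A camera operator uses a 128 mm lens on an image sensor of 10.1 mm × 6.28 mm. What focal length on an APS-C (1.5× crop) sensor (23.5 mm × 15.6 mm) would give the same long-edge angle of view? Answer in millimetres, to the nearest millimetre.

Equal angle of view means equal width/f ratio, so f₂ = f₁ · (width₂/width₁) = 128 × 23.5/10.1.
f₂ = 128 × 2.32673 ≈ 297.822 mm.

298 mm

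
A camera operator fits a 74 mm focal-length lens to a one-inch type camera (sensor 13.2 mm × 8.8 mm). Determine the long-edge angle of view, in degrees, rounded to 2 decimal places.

10.19°

Angle of view α = 2·arctan(w/2f) with w = 13.2 mm and f = 74 mm.
w/2f = 0.08919; arctan(0.08919) ≈ 5.0967°, so α ≈ 10.1934°.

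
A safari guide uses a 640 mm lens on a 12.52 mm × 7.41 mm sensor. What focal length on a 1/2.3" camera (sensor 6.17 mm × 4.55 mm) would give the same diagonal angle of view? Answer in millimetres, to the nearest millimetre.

Sensor diagonal = √(12.52² + 7.41²) = √211.6585 ≈ 14.5485 mm.
Sensor diagonal = √(6.17² + 4.55²) = √58.7714 ≈ 7.6663 mm.
Equal angle of view means equal diagonal/f ratio, so f₂ = f₁ · (diagonal₂/diagonal₁) = 640 × 7.6663/14.5485.
f₂ = 640 × 0.52694 ≈ 337.245 mm.

337 mm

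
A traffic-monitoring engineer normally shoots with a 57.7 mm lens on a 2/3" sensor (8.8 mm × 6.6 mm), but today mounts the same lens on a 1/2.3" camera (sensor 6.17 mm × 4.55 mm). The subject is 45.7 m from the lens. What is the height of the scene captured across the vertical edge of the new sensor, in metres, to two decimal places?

The focal length stays 57.7 mm; the relevant sensor dimension is now h = 4.55 mm. Object distance dₒ = 45.7 m = 45700 mm.
Thin-lens field height W = h·(dₒ − f)/f = 4.55 × (45700 − 57.7)/57.7 ≈ 3599.176 mm = 3.59918 m.

3.60 m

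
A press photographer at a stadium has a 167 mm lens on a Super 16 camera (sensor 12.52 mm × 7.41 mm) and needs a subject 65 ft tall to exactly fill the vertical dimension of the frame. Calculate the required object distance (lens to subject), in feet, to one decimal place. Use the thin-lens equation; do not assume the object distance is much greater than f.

W: 65 ft × 304.8 mm/ft = 19812.00 mm.
Magnification m = h/W = dᵢ/dₒ; combined with 1/f = 1/dₒ + 1/dᵢ this gives dₒ = f·(1 + W/h).
dₒ = 167 mm × (1 + 19812/7.41) = 167 × 2674.6841 ≈ 446672.249 mm = 446672.249/304.8 ft = 1465.46 ft.

1465.5 ft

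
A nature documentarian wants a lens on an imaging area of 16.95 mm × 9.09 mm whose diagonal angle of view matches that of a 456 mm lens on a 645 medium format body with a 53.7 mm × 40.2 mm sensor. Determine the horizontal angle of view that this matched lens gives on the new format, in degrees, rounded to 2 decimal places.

Sensor diagonal = √(53.7² + 40.2²) = √4499.7300 ≈ 67.0800 mm.
Sensor diagonal = √(16.95² + 9.09²) = √369.9306 ≈ 19.2336 mm.
Equal diagonal AOV ⇒ f₂ = f₁ · 19.2336/67.0800 = 456 × 0.28673 ≈ 130.7470 mm.
Horizontal AOV on the new format = 2·arctan(16.95 / (2 × 130.7470)) = 2·arctan(0.06482) ≈ 7.4174°.

7.42°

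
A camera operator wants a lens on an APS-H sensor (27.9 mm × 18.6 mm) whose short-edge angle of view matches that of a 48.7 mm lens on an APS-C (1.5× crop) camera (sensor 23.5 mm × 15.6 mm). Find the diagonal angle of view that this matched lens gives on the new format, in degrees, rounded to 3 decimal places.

Equal short-edge AOV ⇒ f₂ = f₁ · 18.6/15.6 = 48.7 × 1.19231 ≈ 58.0654 mm.
Sensor diagonal = √(27.9² + 18.6²) = √1124.3700 ≈ 33.5316 mm.
Diagonal AOV on the new format = 2·arctan(33.5316 / (2 × 58.0654)) = 2·arctan(0.28874) ≈ 32.2111°.

32.211°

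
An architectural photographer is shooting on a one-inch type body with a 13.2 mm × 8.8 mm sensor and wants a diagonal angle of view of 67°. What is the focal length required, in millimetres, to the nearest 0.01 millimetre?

11.98 mm

Sensor diagonal = √(13.2² + 8.8²) = √251.6800 ≈ 15.8644 mm.
From α = 2·arctan(d/2f) we get f = d / (2·tan(α/2)).
With d = 15.8644 mm and α/2 = 33.5°, tan(α/2) ≈ 0.66189, so f ≈ 15.8644 / 1.32377 ≈ 11.9843 mm.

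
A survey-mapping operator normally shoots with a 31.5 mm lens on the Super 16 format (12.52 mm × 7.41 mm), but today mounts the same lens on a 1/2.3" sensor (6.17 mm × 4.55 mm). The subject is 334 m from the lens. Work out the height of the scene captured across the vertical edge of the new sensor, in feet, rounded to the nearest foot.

158 ft

The focal length stays 31.5 mm; the relevant sensor dimension is now h = 4.55 mm. Object distance dₒ = 334 m = 334000 mm.
Thin-lens field height W = h·(dₒ − f)/f = 4.55 × (334000 − 31.5)/31.5 ≈ 48239.894 mm = 48239.894/304.8 ft = 158.267 ft.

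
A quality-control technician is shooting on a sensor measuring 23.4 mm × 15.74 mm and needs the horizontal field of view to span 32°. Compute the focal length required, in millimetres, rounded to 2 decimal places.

From α = 2·arctan(w/2f) we get f = w / (2·tan(α/2)).
With w = 23.4 mm and α/2 = 16°, tan(α/2) ≈ 0.28675, so f ≈ 23.4 / 0.57349 ≈ 40.8027 mm.

40.80 mm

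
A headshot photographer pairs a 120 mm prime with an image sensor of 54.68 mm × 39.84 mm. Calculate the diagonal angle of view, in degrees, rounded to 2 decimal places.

31.49°

Sensor diagonal = √(54.68² + 39.84²) = √4577.1280 ≈ 67.6545 mm.
Angle of view α = 2·arctan(d/2f) with d = 67.6545 mm and f = 120 mm.
d/2f = 0.28189; arctan(0.28189) ≈ 15.7428°, so α ≈ 31.4856°.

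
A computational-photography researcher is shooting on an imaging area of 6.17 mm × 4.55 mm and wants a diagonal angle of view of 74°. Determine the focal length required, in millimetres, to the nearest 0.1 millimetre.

5.1 mm

Sensor diagonal = √(6.17² + 4.55²) = √58.7714 ≈ 7.6663 mm.
From α = 2·arctan(d/2f) we get f = d / (2·tan(α/2)).
With d = 7.6663 mm and α/2 = 37°, tan(α/2) ≈ 0.75355, so f ≈ 7.6663 / 1.50711 ≈ 5.0867 mm.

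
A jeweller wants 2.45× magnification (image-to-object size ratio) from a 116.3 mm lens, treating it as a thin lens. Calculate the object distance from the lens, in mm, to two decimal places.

With m = dᵢ/dₒ and 1/f = 1/dₒ + 1/dᵢ, substituting dᵢ = m·dₒ gives 1/f = (1 + 1/m)/dₒ, hence dₒ = f·(1 + 1/m).
dₒ = 116.3 × (1 + 1/2.45) = 116.3 × 1.40816 ≈ 163.769 mm.

163.77 mm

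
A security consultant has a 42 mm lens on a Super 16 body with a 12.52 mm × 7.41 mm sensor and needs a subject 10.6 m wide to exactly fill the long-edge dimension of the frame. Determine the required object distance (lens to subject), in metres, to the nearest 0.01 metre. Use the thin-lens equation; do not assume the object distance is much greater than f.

W: 10.6 m = 10600 mm.
Magnification m = w/W = dᵢ/dₒ; combined with 1/f = 1/dₒ + 1/dᵢ this gives dₒ = f·(1 + W/w).
dₒ = 42 mm × (1 + 10600/12.52) = 42 × 847.6454 ≈ 35601.105 mm = 35.6011 m.

35.60 m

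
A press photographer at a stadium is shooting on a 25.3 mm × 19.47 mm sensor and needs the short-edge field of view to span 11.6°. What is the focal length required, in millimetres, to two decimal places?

From α = 2·arctan(h/2f) we get f = h / (2·tan(α/2)).
With h = 19.47 mm and α/2 = 5.8°, tan(α/2) ≈ 0.10158, so f ≈ 19.47 / 0.20315 ≈ 95.8393 mm.

95.84 mm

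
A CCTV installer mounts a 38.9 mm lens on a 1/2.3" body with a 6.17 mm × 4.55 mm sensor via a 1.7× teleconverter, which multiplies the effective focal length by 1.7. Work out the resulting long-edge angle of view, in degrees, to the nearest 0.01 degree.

Effective focal length f = 38.9 × 1.7 = 66.13 mm.
α = 2·arctan(6.17 / (2 × 66.13)) = 2·arctan(0.04665) ≈ 5.3419°.

5.34°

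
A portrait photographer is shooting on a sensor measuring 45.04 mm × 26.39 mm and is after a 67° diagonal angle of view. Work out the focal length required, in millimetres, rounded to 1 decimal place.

Sensor diagonal = √(45.04² + 26.39²) = √2725.0337 ≈ 52.2019 mm.
From α = 2·arctan(d/2f) we get f = d / (2·tan(α/2)).
With d = 52.2019 mm and α/2 = 33.5°, tan(α/2) ≈ 0.66189, so f ≈ 52.2019 / 1.32377 ≈ 39.4342 mm.

39.4 mm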